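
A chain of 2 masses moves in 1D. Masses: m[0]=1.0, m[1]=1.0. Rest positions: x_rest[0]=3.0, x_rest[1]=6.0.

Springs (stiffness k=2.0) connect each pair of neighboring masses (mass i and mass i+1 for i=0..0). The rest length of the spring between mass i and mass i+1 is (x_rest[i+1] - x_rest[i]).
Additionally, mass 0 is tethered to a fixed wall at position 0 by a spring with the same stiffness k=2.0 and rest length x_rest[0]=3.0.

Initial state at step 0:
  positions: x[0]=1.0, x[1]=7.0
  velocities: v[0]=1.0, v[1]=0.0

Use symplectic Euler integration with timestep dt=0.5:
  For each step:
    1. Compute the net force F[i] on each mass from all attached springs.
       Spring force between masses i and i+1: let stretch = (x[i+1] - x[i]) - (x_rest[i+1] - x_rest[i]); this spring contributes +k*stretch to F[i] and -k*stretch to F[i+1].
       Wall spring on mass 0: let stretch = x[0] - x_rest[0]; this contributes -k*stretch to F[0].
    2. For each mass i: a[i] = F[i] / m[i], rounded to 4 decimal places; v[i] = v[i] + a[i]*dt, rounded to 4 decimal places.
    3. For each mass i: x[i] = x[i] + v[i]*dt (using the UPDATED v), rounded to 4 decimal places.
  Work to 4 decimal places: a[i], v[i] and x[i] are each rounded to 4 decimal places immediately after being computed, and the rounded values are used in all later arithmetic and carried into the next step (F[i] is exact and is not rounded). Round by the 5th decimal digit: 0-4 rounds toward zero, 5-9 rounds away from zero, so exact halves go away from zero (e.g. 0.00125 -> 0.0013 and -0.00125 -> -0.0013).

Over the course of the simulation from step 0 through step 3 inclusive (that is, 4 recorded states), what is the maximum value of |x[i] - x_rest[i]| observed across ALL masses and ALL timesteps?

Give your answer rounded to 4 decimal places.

Answer: 2.7500

Derivation:
Step 0: x=[1.0000 7.0000] v=[1.0000 0.0000]
Step 1: x=[4.0000 5.5000] v=[6.0000 -3.0000]
Step 2: x=[5.7500 4.7500] v=[3.5000 -1.5000]
Step 3: x=[4.1250 6.0000] v=[-3.2500 2.5000]
Max displacement = 2.7500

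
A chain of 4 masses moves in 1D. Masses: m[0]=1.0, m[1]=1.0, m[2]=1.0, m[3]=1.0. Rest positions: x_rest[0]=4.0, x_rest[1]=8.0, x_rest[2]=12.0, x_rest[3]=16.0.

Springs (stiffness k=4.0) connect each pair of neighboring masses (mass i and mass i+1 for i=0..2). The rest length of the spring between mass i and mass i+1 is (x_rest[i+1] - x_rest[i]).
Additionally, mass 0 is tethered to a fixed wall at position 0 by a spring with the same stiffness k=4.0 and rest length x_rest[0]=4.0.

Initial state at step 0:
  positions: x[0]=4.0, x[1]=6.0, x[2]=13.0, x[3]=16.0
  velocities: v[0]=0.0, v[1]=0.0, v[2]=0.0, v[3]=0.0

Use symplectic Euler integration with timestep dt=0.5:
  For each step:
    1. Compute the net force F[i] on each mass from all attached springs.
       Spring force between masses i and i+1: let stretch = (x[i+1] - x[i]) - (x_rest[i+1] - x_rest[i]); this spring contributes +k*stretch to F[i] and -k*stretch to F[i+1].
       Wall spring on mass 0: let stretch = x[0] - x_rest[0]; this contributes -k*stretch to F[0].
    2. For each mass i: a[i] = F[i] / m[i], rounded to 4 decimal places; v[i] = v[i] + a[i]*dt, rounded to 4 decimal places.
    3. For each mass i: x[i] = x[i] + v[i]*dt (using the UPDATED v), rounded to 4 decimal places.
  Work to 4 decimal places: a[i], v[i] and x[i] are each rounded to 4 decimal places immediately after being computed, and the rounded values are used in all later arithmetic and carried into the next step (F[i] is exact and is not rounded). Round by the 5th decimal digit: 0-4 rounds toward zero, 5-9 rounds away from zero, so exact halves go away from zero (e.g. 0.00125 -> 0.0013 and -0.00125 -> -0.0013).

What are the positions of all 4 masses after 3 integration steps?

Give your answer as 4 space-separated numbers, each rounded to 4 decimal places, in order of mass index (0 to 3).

Answer: 3.0000 11.0000 10.0000 16.0000

Derivation:
Step 0: x=[4.0000 6.0000 13.0000 16.0000] v=[0.0000 0.0000 0.0000 0.0000]
Step 1: x=[2.0000 11.0000 9.0000 17.0000] v=[-4.0000 10.0000 -8.0000 2.0000]
Step 2: x=[7.0000 5.0000 15.0000 14.0000] v=[10.0000 -12.0000 12.0000 -6.0000]
Step 3: x=[3.0000 11.0000 10.0000 16.0000] v=[-8.0000 12.0000 -10.0000 4.0000]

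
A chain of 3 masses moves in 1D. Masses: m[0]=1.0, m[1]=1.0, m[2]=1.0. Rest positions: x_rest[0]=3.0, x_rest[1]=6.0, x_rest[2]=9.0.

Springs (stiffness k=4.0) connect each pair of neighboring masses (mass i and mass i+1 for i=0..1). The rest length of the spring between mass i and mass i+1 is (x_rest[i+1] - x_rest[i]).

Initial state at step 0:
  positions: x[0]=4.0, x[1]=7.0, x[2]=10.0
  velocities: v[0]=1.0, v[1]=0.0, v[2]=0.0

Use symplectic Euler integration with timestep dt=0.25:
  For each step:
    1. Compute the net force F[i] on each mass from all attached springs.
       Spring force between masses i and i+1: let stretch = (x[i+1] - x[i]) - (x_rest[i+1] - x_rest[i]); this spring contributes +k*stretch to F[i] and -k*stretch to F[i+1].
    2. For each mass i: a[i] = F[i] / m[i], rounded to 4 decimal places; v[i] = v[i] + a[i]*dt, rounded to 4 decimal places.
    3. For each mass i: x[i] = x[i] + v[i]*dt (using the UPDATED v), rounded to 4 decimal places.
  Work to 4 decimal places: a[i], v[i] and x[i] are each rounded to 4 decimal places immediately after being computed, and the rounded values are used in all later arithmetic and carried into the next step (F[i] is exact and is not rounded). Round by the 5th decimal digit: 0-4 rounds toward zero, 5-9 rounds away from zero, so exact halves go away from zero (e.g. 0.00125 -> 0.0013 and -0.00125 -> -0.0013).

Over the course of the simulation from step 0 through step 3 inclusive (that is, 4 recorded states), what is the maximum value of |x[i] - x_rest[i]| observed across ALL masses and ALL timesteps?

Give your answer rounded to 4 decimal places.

Step 0: x=[4.0000 7.0000 10.0000] v=[1.0000 0.0000 0.0000]
Step 1: x=[4.2500 7.0000 10.0000] v=[1.0000 0.0000 0.0000]
Step 2: x=[4.4375 7.0625 10.0000] v=[0.7500 0.2500 0.0000]
Step 3: x=[4.5313 7.2031 10.0156] v=[0.3750 0.5625 0.0625]
Max displacement = 1.5313

Answer: 1.5313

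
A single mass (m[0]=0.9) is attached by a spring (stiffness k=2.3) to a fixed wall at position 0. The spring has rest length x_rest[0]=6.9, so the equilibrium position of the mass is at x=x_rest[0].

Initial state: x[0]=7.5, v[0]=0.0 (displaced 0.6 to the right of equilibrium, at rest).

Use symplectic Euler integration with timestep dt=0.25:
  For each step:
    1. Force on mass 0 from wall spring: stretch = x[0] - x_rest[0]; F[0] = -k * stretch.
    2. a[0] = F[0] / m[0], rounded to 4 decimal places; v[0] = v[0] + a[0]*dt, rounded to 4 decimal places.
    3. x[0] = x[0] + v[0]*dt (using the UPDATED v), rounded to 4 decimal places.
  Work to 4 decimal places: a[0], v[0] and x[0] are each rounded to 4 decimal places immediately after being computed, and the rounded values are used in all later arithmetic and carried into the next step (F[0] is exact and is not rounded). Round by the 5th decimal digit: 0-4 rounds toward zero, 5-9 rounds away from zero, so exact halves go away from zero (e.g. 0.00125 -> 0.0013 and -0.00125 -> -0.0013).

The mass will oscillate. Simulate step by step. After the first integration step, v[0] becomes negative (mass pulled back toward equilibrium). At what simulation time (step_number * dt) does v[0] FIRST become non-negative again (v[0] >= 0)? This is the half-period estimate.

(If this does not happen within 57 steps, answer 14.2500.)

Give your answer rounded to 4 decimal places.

Answer: 2.0000

Derivation:
Step 0: x=[7.5000] v=[0.0000]
Step 1: x=[7.4042] v=[-0.3833]
Step 2: x=[7.2279] v=[-0.7054]
Step 3: x=[6.9992] v=[-0.9149]
Step 4: x=[6.7546] v=[-0.9783]
Step 5: x=[6.5333] v=[-0.8854]
Step 6: x=[6.3705] v=[-0.6511]
Step 7: x=[6.2923] v=[-0.3128]
Step 8: x=[6.3112] v=[0.0755]
First v>=0 after going negative at step 8, time=2.0000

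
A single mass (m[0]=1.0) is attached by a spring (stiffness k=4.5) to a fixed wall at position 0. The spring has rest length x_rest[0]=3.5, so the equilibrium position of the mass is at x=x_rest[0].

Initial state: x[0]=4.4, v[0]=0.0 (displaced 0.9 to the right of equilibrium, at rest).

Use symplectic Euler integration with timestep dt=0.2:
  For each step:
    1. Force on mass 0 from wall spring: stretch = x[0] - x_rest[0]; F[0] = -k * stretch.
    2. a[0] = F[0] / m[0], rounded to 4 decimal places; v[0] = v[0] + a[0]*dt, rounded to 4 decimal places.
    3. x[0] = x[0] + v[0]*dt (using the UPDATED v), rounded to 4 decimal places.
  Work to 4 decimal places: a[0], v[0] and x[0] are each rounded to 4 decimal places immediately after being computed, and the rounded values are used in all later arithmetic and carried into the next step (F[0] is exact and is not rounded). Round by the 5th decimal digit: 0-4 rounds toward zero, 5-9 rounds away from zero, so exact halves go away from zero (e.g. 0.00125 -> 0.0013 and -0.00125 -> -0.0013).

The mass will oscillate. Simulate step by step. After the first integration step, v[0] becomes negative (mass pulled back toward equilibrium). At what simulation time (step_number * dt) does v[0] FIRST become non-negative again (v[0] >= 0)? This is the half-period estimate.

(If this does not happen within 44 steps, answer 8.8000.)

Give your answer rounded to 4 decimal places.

Answer: 1.6000

Derivation:
Step 0: x=[4.4000] v=[0.0000]
Step 1: x=[4.2380] v=[-0.8100]
Step 2: x=[3.9432] v=[-1.4742]
Step 3: x=[3.5686] v=[-1.8731]
Step 4: x=[3.1816] v=[-1.9348]
Step 5: x=[2.8520] v=[-1.6482]
Step 6: x=[2.6390] v=[-1.0650]
Step 7: x=[2.5810] v=[-0.2901]
Step 8: x=[2.6884] v=[0.5370]
First v>=0 after going negative at step 8, time=1.6000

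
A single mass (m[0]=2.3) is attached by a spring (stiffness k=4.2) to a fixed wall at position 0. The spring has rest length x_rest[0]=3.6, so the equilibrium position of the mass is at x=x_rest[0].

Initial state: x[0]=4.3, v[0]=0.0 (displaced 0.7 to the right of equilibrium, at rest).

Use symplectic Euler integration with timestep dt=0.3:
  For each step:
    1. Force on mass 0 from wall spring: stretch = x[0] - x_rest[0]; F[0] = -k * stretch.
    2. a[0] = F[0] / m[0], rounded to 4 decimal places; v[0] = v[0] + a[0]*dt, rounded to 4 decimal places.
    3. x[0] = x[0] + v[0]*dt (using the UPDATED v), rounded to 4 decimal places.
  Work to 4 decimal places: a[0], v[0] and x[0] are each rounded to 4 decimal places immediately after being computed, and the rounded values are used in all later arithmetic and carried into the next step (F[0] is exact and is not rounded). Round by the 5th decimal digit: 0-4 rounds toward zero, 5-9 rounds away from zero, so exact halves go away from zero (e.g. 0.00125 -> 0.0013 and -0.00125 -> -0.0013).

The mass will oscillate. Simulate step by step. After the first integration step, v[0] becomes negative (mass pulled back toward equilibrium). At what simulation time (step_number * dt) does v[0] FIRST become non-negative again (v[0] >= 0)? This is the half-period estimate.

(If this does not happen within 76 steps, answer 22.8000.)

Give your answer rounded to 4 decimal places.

Step 0: x=[4.3000] v=[0.0000]
Step 1: x=[4.1850] v=[-0.3835]
Step 2: x=[3.9738] v=[-0.7040]
Step 3: x=[3.7012] v=[-0.9088]
Step 4: x=[3.4119] v=[-0.9642]
Step 5: x=[3.1535] v=[-0.8612]
Step 6: x=[2.9685] v=[-0.6166]
Step 7: x=[2.8873] v=[-0.2706]
Step 8: x=[2.9233] v=[0.1199]
First v>=0 after going negative at step 8, time=2.4000

Answer: 2.4000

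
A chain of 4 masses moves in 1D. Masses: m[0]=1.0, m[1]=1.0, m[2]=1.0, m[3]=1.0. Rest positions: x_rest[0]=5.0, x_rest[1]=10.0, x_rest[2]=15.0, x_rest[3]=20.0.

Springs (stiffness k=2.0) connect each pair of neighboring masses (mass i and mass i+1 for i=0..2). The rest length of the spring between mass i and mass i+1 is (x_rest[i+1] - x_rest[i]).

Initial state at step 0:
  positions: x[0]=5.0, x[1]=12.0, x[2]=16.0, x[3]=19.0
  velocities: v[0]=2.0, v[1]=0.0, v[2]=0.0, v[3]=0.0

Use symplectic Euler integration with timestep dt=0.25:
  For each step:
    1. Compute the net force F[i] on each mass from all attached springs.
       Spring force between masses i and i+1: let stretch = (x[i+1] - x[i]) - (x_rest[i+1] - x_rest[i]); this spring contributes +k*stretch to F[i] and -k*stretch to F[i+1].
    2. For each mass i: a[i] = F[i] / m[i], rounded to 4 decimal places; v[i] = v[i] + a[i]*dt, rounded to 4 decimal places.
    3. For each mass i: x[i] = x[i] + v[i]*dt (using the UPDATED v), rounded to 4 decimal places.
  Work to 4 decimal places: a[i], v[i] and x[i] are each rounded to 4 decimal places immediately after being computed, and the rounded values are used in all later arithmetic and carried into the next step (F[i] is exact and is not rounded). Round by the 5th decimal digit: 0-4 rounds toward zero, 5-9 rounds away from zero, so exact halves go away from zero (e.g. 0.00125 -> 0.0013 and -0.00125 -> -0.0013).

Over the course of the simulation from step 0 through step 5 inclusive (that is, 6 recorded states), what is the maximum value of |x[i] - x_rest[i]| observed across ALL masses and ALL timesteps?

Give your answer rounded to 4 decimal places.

Step 0: x=[5.0000 12.0000 16.0000 19.0000] v=[2.0000 0.0000 0.0000 0.0000]
Step 1: x=[5.7500 11.6250 15.8750 19.2500] v=[3.0000 -1.5000 -0.5000 1.0000]
Step 2: x=[6.6094 11.0469 15.6406 19.7031] v=[3.4375 -2.3125 -0.9375 1.8125]
Step 3: x=[7.3985 10.4883 15.3398 20.2734] v=[3.1563 -2.2344 -1.2031 2.2813]
Step 4: x=[7.9488 10.1499 15.0493 20.8520] v=[2.2012 -1.3536 -1.1621 2.3145]
Step 5: x=[8.1493 10.1488 14.8717 21.3303] v=[0.8018 -0.0045 -0.7105 1.9132]
Max displacement = 3.1493

Answer: 3.1493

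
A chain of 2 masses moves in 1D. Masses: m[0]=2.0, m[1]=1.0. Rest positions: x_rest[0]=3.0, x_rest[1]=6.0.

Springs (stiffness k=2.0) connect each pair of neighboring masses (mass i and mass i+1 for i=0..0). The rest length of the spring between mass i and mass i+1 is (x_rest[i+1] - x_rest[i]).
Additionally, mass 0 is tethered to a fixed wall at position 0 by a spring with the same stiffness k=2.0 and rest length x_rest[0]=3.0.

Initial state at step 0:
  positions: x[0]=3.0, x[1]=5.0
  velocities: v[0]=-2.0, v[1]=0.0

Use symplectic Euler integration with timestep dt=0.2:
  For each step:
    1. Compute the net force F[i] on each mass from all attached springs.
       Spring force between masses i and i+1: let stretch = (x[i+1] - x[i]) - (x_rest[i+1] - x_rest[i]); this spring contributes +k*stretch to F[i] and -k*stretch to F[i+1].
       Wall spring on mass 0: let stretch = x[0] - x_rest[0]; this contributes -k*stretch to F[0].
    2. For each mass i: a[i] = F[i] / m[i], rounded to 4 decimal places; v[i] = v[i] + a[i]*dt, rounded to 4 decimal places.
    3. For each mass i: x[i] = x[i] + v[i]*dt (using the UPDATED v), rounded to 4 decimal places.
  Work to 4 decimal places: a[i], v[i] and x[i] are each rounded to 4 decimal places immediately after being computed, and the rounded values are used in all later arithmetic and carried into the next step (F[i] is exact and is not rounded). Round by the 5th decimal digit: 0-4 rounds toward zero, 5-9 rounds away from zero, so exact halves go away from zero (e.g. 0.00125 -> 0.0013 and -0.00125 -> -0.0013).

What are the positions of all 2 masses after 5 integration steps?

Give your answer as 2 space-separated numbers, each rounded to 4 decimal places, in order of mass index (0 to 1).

Step 0: x=[3.0000 5.0000] v=[-2.0000 0.0000]
Step 1: x=[2.5600 5.0800] v=[-2.2000 0.4000]
Step 2: x=[2.1184 5.1984] v=[-2.2080 0.5920]
Step 3: x=[1.7153 5.3104] v=[-2.0157 0.5600]
Step 4: x=[1.3874 5.3748] v=[-1.6397 0.3220]
Step 5: x=[1.1635 5.3602] v=[-1.1197 -0.0730]

Answer: 1.1635 5.3602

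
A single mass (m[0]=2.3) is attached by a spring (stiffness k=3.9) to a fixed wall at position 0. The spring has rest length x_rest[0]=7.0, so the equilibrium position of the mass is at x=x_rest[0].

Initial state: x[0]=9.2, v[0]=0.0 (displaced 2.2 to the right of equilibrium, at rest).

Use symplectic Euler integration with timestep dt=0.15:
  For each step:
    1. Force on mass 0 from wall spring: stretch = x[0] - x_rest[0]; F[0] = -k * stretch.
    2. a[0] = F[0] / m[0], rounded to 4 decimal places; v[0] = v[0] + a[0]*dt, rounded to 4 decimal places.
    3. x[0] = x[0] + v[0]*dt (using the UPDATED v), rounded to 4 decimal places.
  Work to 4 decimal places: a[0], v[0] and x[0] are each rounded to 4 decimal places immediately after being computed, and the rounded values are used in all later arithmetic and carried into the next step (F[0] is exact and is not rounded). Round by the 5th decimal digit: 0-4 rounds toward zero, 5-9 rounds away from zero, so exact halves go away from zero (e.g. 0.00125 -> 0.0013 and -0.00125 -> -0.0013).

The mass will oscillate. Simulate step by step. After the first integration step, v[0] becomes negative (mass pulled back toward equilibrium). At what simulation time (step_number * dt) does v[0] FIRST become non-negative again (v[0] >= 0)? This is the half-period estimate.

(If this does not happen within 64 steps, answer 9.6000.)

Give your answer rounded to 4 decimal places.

Step 0: x=[9.2000] v=[0.0000]
Step 1: x=[9.1161] v=[-0.5596]
Step 2: x=[8.9514] v=[-1.0978]
Step 3: x=[8.7123] v=[-1.5941]
Step 4: x=[8.4079] v=[-2.0296]
Step 5: x=[8.0497] v=[-2.3877]
Step 6: x=[7.6515] v=[-2.6547]
Step 7: x=[7.2284] v=[-2.8204]
Step 8: x=[6.7966] v=[-2.8785]
Step 9: x=[6.3726] v=[-2.8268]
Step 10: x=[5.9725] v=[-2.6672]
Step 11: x=[5.6116] v=[-2.4059]
Step 12: x=[5.3037] v=[-2.0528]
Step 13: x=[5.0605] v=[-1.6214]
Step 14: x=[4.8913] v=[-1.1281]
Step 15: x=[4.8025] v=[-0.5918]
Step 16: x=[4.7976] v=[-0.0329]
Step 17: x=[4.8767] v=[0.5273]
First v>=0 after going negative at step 17, time=2.5500

Answer: 2.5500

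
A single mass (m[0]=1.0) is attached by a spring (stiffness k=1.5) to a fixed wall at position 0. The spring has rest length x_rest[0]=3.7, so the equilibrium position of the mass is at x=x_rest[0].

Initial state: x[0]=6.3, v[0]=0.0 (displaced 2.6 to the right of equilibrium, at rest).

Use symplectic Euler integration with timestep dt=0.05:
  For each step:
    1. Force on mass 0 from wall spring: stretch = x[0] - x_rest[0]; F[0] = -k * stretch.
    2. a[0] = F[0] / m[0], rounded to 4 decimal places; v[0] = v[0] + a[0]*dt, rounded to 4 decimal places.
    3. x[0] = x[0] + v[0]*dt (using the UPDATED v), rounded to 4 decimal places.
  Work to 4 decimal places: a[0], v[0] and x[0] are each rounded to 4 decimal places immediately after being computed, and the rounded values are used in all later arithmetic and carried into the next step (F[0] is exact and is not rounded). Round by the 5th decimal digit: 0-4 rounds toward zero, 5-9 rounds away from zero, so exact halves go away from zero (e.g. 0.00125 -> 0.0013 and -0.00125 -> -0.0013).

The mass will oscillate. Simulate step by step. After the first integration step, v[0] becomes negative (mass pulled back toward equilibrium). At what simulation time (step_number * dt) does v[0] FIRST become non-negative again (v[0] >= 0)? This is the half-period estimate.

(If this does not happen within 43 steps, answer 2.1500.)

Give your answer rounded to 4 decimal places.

Answer: 2.1500

Derivation:
Step 0: x=[6.3000] v=[0.0000]
Step 1: x=[6.2903] v=[-0.1950]
Step 2: x=[6.2708] v=[-0.3893]
Step 3: x=[6.2417] v=[-0.5821]
Step 4: x=[6.2031] v=[-0.7727]
Step 5: x=[6.1551] v=[-0.9604]
Step 6: x=[6.0979] v=[-1.1445]
Step 7: x=[6.0317] v=[-1.3243]
Step 8: x=[5.9567] v=[-1.4992]
Step 9: x=[5.8733] v=[-1.6685]
Step 10: x=[5.7817] v=[-1.8315]
Step 11: x=[5.6823] v=[-1.9876]
Step 12: x=[5.5755] v=[-2.1363]
Step 13: x=[5.4617] v=[-2.2770]
Step 14: x=[5.3412] v=[-2.4091]
Step 15: x=[5.2146] v=[-2.5322]
Step 16: x=[5.0823] v=[-2.6458]
Step 17: x=[4.9448] v=[-2.7495]
Step 18: x=[4.8027] v=[-2.8429]
Step 19: x=[4.6564] v=[-2.9256]
Step 20: x=[4.5065] v=[-2.9973]
Step 21: x=[4.3536] v=[-3.0578]
Step 22: x=[4.1983] v=[-3.1068]
Step 23: x=[4.0411] v=[-3.1442]
Step 24: x=[3.8826] v=[-3.1698]
Step 25: x=[3.7234] v=[-3.1835]
Step 26: x=[3.5641] v=[-3.1853]
Step 27: x=[3.4053] v=[-3.1751]
Step 28: x=[3.2477] v=[-3.1530]
Step 29: x=[3.0917] v=[-3.1191]
Step 30: x=[2.9380] v=[-3.0735]
Step 31: x=[2.7872] v=[-3.0164]
Step 32: x=[2.6398] v=[-2.9479]
Step 33: x=[2.4964] v=[-2.8684]
Step 34: x=[2.3575] v=[-2.7781]
Step 35: x=[2.2236] v=[-2.6774]
Step 36: x=[2.0953] v=[-2.5667]
Step 37: x=[1.9730] v=[-2.4463]
Step 38: x=[1.8572] v=[-2.3168]
Step 39: x=[1.7483] v=[-2.1786]
Step 40: x=[1.6467] v=[-2.0322]
Step 41: x=[1.5528] v=[-1.8782]
Step 42: x=[1.4669] v=[-1.7172]
Step 43: x=[1.3894] v=[-1.5497]
v[0] did not become non-negative within 43 steps; using fallback time=2.1500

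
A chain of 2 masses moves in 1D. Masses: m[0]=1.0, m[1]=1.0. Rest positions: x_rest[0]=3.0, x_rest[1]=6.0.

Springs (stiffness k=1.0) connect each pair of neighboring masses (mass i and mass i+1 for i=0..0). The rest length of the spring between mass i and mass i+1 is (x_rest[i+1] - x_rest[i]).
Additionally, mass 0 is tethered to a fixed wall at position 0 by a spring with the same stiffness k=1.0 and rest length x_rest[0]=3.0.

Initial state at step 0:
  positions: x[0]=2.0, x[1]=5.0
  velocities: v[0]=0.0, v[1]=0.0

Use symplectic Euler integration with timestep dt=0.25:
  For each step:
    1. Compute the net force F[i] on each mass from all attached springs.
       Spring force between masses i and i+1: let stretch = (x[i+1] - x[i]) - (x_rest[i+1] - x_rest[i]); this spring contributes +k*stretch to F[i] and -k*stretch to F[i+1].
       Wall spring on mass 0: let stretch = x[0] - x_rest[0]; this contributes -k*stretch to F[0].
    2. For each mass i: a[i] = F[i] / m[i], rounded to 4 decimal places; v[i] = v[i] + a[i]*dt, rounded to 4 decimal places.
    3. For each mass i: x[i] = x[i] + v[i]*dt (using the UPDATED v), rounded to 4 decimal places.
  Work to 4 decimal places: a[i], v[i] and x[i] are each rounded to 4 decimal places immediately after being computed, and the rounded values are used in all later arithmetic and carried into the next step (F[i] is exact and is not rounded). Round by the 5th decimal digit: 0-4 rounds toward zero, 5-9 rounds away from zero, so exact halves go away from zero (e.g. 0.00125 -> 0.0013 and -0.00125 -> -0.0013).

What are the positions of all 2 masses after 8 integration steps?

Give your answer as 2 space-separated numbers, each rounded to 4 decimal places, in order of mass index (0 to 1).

Answer: 3.0840 5.5370

Derivation:
Step 0: x=[2.0000 5.0000] v=[0.0000 0.0000]
Step 1: x=[2.0625 5.0000] v=[0.2500 0.0000]
Step 2: x=[2.1797 5.0039] v=[0.4688 0.0156]
Step 3: x=[2.3372 5.0188] v=[0.6299 0.0596]
Step 4: x=[2.5162 5.0536] v=[0.7160 0.1392]
Step 5: x=[2.6965 5.1173] v=[0.7213 0.2549]
Step 6: x=[2.8596 5.2172] v=[0.6524 0.3997]
Step 7: x=[2.9913 5.3573] v=[0.5269 0.5603]
Step 8: x=[3.0840 5.5370] v=[0.3706 0.7188]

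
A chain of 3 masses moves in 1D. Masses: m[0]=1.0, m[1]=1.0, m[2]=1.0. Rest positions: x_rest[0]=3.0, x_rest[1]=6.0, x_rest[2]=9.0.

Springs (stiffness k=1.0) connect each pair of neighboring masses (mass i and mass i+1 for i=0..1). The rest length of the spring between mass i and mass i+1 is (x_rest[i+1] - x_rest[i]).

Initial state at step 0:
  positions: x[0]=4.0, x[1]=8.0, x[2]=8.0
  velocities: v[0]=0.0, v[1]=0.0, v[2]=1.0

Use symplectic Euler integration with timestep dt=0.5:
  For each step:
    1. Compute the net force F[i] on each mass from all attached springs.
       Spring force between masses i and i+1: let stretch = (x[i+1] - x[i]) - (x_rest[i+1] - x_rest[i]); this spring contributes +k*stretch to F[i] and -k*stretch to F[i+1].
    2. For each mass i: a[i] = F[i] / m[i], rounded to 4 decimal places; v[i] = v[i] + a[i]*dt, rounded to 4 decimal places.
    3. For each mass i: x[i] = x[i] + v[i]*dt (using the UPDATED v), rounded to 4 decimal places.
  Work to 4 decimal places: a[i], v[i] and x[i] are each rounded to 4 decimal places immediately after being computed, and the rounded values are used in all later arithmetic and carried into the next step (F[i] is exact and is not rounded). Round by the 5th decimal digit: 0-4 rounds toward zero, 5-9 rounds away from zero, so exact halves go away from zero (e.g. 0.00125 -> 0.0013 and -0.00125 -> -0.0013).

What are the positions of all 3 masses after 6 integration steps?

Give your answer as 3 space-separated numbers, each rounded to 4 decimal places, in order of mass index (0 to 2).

Answer: 2.8416 9.1598 10.9990

Derivation:
Step 0: x=[4.0000 8.0000 8.0000] v=[0.0000 0.0000 1.0000]
Step 1: x=[4.2500 7.0000 9.2500] v=[0.5000 -2.0000 2.5000]
Step 2: x=[4.4375 5.8750 10.6875] v=[0.3750 -2.2500 2.8750]
Step 3: x=[4.2344 5.5938 11.6719] v=[-0.4063 -0.5625 1.9688]
Step 4: x=[3.6211 6.4923 11.8868] v=[-1.2266 1.7969 0.4298]
Step 5: x=[2.9756 8.0216 11.5031] v=[-1.2910 3.0586 -0.7675]
Step 6: x=[2.8416 9.1598 10.9990] v=[-0.2680 2.2764 -1.0083]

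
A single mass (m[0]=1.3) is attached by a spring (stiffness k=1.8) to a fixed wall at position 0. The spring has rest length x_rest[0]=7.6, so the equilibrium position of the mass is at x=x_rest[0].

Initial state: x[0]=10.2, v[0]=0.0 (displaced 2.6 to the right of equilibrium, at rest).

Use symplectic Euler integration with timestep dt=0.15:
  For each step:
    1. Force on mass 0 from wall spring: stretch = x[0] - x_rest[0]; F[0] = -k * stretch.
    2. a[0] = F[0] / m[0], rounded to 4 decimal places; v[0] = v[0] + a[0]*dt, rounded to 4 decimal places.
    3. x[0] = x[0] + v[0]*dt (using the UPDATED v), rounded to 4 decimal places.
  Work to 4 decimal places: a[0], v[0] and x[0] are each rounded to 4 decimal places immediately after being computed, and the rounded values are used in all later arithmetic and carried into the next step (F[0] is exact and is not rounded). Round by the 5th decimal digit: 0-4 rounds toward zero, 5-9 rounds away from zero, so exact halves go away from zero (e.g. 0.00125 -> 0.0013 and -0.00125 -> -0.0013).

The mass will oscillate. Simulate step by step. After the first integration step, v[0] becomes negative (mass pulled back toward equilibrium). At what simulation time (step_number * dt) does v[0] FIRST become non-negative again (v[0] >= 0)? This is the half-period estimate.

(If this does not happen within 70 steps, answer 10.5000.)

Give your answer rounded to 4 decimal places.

Answer: 2.7000

Derivation:
Step 0: x=[10.2000] v=[0.0000]
Step 1: x=[10.1190] v=[-0.5400]
Step 2: x=[9.9595] v=[-1.0632]
Step 3: x=[9.7265] v=[-1.5533]
Step 4: x=[9.4273] v=[-1.9950]
Step 5: x=[9.0711] v=[-2.3745]
Step 6: x=[8.6691] v=[-2.6800]
Step 7: x=[8.2338] v=[-2.9020]
Step 8: x=[7.7788] v=[-3.0336]
Step 9: x=[7.3182] v=[-3.0707]
Step 10: x=[6.8664] v=[-3.0122]
Step 11: x=[6.4374] v=[-2.8598]
Step 12: x=[6.0447] v=[-2.6183]
Step 13: x=[5.7004] v=[-2.2953]
Step 14: x=[5.4153] v=[-1.9008]
Step 15: x=[5.1982] v=[-1.4471]
Step 16: x=[5.0560] v=[-0.9483]
Step 17: x=[4.9930] v=[-0.4199]
Step 18: x=[5.0112] v=[0.1216]
First v>=0 after going negative at step 18, time=2.7000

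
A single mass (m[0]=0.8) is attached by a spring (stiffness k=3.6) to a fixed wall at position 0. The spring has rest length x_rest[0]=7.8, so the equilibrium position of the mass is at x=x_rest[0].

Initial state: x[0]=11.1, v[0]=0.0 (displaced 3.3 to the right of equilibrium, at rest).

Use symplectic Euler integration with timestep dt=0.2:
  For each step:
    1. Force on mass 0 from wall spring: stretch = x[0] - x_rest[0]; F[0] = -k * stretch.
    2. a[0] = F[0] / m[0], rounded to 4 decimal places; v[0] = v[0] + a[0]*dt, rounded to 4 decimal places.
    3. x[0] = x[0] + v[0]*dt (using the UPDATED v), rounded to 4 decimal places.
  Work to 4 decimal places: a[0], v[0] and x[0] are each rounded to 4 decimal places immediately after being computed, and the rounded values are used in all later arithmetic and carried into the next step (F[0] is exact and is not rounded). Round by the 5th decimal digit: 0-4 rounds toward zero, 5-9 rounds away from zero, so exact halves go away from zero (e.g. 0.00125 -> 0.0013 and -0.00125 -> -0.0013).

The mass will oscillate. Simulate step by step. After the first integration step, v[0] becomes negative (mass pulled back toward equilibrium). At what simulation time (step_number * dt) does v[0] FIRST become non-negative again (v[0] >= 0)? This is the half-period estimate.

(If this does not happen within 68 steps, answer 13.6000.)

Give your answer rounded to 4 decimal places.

Answer: 1.6000

Derivation:
Step 0: x=[11.1000] v=[0.0000]
Step 1: x=[10.5060] v=[-2.9700]
Step 2: x=[9.4249] v=[-5.4054]
Step 3: x=[8.0513] v=[-6.8678]
Step 4: x=[6.6325] v=[-7.0940]
Step 5: x=[5.4239] v=[-6.0432]
Step 6: x=[4.6430] v=[-3.9047]
Step 7: x=[4.4303] v=[-1.0634]
Step 8: x=[4.8242] v=[1.9693]
First v>=0 after going negative at step 8, time=1.6000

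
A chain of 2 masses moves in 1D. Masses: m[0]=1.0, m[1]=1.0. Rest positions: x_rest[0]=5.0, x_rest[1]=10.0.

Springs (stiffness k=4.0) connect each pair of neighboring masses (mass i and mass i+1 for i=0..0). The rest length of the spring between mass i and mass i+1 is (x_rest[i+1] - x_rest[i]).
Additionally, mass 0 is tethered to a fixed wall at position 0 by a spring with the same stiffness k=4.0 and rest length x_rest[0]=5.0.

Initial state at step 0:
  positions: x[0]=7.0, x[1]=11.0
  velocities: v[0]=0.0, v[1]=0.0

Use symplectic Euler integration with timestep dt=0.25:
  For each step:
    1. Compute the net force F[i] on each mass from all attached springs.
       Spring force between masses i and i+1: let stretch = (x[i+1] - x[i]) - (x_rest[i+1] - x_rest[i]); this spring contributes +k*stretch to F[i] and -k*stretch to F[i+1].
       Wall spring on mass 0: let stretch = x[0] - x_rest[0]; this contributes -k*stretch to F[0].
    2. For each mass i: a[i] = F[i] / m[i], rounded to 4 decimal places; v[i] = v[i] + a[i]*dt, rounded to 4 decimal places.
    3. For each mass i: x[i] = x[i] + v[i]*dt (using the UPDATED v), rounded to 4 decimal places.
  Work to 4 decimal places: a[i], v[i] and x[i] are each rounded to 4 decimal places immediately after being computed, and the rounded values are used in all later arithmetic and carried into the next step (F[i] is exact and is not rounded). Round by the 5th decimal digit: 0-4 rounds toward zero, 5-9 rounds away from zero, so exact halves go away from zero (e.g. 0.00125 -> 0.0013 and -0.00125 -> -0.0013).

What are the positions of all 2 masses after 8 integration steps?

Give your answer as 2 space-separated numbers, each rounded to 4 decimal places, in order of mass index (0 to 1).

Step 0: x=[7.0000 11.0000] v=[0.0000 0.0000]
Step 1: x=[6.2500 11.2500] v=[-3.0000 1.0000]
Step 2: x=[5.1875 11.5000] v=[-4.2500 1.0000]
Step 3: x=[4.4063 11.4219] v=[-3.1250 -0.3125]
Step 4: x=[4.2774 10.8399] v=[-0.5157 -2.3281]
Step 5: x=[4.7198 9.8673] v=[1.7694 -3.8906]
Step 6: x=[5.2691 8.8578] v=[2.1971 -4.0381]
Step 7: x=[5.3983 8.2011] v=[0.5167 -2.6268]
Step 8: x=[4.8786 8.0937] v=[-2.0788 -0.4296]

Answer: 4.8786 8.0937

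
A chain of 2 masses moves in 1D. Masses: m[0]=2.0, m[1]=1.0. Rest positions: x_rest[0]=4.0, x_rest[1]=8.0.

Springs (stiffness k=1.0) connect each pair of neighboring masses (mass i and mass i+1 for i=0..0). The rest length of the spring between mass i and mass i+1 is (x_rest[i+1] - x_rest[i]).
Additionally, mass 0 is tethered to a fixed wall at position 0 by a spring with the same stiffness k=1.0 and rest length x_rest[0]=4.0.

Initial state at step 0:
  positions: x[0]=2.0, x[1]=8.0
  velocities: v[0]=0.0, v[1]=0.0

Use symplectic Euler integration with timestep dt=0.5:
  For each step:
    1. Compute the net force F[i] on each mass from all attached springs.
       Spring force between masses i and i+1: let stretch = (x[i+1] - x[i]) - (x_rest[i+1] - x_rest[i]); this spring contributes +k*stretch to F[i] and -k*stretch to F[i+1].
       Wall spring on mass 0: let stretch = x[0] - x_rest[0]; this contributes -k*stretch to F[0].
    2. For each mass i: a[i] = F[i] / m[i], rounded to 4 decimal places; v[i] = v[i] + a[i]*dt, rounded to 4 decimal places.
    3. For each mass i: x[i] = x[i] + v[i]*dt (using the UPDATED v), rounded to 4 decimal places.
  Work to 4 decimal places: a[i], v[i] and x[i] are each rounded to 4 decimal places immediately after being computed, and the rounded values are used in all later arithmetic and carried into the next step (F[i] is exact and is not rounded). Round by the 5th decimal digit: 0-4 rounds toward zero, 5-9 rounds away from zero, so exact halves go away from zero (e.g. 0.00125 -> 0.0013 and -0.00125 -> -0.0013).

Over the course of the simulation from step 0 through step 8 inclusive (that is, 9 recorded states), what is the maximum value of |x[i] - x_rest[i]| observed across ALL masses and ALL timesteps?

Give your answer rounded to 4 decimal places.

Step 0: x=[2.0000 8.0000] v=[0.0000 0.0000]
Step 1: x=[2.5000 7.5000] v=[1.0000 -1.0000]
Step 2: x=[3.3125 6.7500] v=[1.6250 -1.5000]
Step 3: x=[4.1407 6.1406] v=[1.6563 -1.2188]
Step 4: x=[4.7013 6.0312] v=[1.1211 -0.2188]
Step 5: x=[4.8405 6.5894] v=[0.2783 1.1163]
Step 6: x=[4.5932 7.7104] v=[-0.4946 2.2419]
Step 7: x=[4.1614 9.0521] v=[-0.8636 2.6833]
Step 8: x=[3.8208 10.1711] v=[-0.6813 2.2380]
Max displacement = 2.1711

Answer: 2.1711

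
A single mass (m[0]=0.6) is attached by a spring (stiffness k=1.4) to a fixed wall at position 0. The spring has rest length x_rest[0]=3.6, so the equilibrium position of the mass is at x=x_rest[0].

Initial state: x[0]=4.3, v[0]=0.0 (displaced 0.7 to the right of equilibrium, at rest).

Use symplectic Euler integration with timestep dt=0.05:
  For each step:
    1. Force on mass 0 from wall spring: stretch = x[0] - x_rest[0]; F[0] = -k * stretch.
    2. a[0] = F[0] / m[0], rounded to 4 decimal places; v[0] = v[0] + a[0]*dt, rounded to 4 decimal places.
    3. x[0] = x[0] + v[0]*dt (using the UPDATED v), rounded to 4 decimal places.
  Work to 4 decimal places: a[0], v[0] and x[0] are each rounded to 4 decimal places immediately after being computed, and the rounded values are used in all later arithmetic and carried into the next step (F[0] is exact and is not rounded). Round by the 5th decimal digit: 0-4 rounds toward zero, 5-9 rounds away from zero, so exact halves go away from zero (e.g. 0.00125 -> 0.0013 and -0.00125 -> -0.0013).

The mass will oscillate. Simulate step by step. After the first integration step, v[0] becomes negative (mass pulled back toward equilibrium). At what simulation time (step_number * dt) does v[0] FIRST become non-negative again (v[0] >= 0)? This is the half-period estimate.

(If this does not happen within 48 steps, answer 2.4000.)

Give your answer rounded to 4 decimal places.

Answer: 2.1000

Derivation:
Step 0: x=[4.3000] v=[0.0000]
Step 1: x=[4.2959] v=[-0.0817]
Step 2: x=[4.2878] v=[-0.1629]
Step 3: x=[4.2756] v=[-0.2431]
Step 4: x=[4.2595] v=[-0.3219]
Step 5: x=[4.2396] v=[-0.3988]
Step 6: x=[4.2159] v=[-0.4734]
Step 7: x=[4.1886] v=[-0.5453]
Step 8: x=[4.1579] v=[-0.6140]
Step 9: x=[4.1239] v=[-0.6791]
Step 10: x=[4.0869] v=[-0.7402]
Step 11: x=[4.0471] v=[-0.7970]
Step 12: x=[4.0046] v=[-0.8492]
Step 13: x=[3.9598] v=[-0.8964]
Step 14: x=[3.9129] v=[-0.9384]
Step 15: x=[3.8642] v=[-0.9749]
Step 16: x=[3.8139] v=[-1.0057]
Step 17: x=[3.7624] v=[-1.0307]
Step 18: x=[3.7099] v=[-1.0496]
Step 19: x=[3.6568] v=[-1.0624]
Step 20: x=[3.6034] v=[-1.0690]
Step 21: x=[3.5499] v=[-1.0694]
Step 22: x=[3.4967] v=[-1.0636]
Step 23: x=[3.4441] v=[-1.0516]
Step 24: x=[3.3924] v=[-1.0334]
Step 25: x=[3.3419] v=[-1.0092]
Step 26: x=[3.2929] v=[-0.9791]
Step 27: x=[3.2457] v=[-0.9433]
Step 28: x=[3.2006] v=[-0.9020]
Step 29: x=[3.1578] v=[-0.8554]
Step 30: x=[3.1176] v=[-0.8038]
Step 31: x=[3.0802] v=[-0.7475]
Step 32: x=[3.0459] v=[-0.6869]
Step 33: x=[3.0148] v=[-0.6223]
Step 34: x=[2.9871] v=[-0.5540]
Step 35: x=[2.9630] v=[-0.4825]
Step 36: x=[2.9426] v=[-0.4082]
Step 37: x=[2.9260] v=[-0.3315]
Step 38: x=[2.9134] v=[-0.2529]
Step 39: x=[2.9048] v=[-0.1728]
Step 40: x=[2.9002] v=[-0.0917]
Step 41: x=[2.8997] v=[-0.0101]
Step 42: x=[2.9033] v=[0.0716]
First v>=0 after going negative at step 42, time=2.1000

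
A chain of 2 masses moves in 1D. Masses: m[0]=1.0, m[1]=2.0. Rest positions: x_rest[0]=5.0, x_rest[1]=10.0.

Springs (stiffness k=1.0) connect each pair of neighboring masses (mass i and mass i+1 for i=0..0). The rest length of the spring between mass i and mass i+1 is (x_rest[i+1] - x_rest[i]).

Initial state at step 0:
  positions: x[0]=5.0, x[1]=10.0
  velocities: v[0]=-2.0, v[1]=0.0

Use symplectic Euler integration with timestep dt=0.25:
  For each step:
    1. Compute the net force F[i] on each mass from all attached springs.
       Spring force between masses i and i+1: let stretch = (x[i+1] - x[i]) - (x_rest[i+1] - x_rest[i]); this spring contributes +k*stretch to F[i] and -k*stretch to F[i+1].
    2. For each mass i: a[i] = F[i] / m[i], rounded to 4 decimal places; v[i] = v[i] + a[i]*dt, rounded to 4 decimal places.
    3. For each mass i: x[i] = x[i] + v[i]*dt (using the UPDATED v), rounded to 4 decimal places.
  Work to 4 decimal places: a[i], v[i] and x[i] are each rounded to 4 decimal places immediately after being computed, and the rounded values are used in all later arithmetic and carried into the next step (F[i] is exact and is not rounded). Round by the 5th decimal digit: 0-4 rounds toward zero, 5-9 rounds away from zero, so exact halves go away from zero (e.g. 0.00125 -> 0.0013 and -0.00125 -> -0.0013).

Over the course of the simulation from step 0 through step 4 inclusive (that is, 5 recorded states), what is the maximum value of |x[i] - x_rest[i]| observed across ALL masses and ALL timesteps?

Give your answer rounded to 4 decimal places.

Answer: 1.7048

Derivation:
Step 0: x=[5.0000 10.0000] v=[-2.0000 0.0000]
Step 1: x=[4.5000 10.0000] v=[-2.0000 0.0000]
Step 2: x=[4.0313 9.9844] v=[-1.8750 -0.0625]
Step 3: x=[3.6221 9.9390] v=[-1.6367 -0.1817]
Step 4: x=[3.2952 9.8524] v=[-1.3075 -0.3463]
Max displacement = 1.7048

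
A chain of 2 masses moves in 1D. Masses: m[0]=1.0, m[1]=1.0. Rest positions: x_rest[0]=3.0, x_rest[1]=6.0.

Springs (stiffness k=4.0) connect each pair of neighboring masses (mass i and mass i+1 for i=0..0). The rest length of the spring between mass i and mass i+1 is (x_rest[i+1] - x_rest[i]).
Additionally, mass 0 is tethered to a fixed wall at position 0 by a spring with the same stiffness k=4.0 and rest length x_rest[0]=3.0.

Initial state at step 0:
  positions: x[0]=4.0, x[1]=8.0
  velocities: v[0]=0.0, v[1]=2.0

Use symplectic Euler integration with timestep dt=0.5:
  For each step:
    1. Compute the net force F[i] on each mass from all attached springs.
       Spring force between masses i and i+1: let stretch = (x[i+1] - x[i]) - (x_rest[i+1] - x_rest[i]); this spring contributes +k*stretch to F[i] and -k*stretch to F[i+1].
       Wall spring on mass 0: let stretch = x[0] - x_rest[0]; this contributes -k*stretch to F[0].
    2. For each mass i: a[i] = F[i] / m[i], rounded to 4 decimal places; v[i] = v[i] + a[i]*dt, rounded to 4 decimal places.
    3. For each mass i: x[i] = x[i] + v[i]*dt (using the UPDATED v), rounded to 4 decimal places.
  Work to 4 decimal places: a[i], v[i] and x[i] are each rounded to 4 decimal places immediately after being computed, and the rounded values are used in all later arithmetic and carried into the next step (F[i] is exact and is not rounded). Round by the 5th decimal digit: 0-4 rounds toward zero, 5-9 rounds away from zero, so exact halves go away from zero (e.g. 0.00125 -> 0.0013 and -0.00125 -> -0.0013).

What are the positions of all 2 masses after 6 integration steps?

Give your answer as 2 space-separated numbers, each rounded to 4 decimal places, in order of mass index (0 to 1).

Answer: 2.0000 4.0000

Derivation:
Step 0: x=[4.0000 8.0000] v=[0.0000 2.0000]
Step 1: x=[4.0000 8.0000] v=[0.0000 0.0000]
Step 2: x=[4.0000 7.0000] v=[0.0000 -2.0000]
Step 3: x=[3.0000 6.0000] v=[-2.0000 -2.0000]
Step 4: x=[2.0000 5.0000] v=[-2.0000 -2.0000]
Step 5: x=[2.0000 4.0000] v=[0.0000 -2.0000]
Step 6: x=[2.0000 4.0000] v=[0.0000 0.0000]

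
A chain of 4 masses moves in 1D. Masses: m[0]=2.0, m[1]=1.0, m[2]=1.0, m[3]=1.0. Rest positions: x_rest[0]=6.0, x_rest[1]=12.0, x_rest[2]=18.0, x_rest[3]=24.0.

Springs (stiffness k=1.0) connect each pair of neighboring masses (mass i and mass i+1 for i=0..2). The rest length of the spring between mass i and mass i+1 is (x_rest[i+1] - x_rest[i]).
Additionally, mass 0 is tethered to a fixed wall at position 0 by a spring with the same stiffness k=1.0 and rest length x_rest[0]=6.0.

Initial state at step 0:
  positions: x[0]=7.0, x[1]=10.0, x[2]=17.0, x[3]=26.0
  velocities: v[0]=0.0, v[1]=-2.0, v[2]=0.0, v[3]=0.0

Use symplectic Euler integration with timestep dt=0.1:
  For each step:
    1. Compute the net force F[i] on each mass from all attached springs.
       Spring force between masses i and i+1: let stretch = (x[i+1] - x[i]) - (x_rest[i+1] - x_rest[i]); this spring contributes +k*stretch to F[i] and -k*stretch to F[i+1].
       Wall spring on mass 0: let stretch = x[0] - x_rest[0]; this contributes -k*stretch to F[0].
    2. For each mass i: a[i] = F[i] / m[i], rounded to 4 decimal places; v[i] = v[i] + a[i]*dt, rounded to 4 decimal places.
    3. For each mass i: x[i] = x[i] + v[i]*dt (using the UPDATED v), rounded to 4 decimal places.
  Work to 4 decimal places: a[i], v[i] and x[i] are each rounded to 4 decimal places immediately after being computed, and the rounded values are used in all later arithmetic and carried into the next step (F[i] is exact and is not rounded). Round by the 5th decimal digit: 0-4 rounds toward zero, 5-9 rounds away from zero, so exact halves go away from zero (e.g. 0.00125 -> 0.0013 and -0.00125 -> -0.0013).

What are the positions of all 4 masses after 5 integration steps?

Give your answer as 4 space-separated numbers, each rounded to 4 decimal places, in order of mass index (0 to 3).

Answer: 6.6944 9.6502 17.2512 25.5669

Derivation:
Step 0: x=[7.0000 10.0000 17.0000 26.0000] v=[0.0000 -2.0000 0.0000 0.0000]
Step 1: x=[6.9800 9.8400 17.0200 25.9700] v=[-0.2000 -1.6000 0.2000 -0.3000]
Step 2: x=[6.9394 9.7232 17.0577 25.9105] v=[-0.4060 -1.1680 0.3770 -0.5950]
Step 3: x=[6.8780 9.6519 17.1106 25.8225] v=[-0.6138 -0.7129 0.5288 -0.8803]
Step 4: x=[6.7961 9.6275 17.1760 25.7074] v=[-0.8190 -0.2444 0.6541 -1.1515]
Step 5: x=[6.6944 9.6502 17.2512 25.5669] v=[-1.0172 0.2273 0.7524 -1.4046]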